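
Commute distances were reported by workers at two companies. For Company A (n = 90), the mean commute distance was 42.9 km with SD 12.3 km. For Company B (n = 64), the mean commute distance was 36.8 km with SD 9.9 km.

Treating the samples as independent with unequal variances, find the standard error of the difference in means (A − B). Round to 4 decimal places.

Per-group SEs: s₁/√n₁ = 12.3/√90 = 1.2965, s₂/√n₂ = 9.9/√64 = 1.2375.
Unpooled SE of the difference: √(1.68091225 + 1.53140625) = 1.7923.

1.7923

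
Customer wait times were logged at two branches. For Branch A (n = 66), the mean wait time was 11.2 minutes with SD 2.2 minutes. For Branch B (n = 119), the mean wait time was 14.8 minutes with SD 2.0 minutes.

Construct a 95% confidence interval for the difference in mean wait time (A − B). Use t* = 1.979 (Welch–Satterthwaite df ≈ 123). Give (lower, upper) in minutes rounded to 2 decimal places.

(-4.25, -2.95)

Per-group SEs: s₁/√n₁ = 2.2/√66 = 0.2708, s₂/√n₂ = 2.0/√119 = 0.1833.
Unpooled SE of the difference: √(0.07333264 + 0.03359889) = 0.3270.
Margin of error = t* · SE = 1.979 × 0.3270 = 0.6471.
x̄₁ − x̄₂ = 11.2 − 14.8 = -3.6000.
CI: -3.6000 ± 0.6471 = (-4.25, -2.95).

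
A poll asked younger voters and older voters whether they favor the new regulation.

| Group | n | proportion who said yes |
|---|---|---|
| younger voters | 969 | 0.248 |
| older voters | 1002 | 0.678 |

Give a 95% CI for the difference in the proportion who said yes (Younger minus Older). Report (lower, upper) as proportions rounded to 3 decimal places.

SE₁ = √(p̂₁(1−p̂₁)/n₁) = √(0.2480·0.7520/969) = 0.01387; SE₂ = √(0.6780·0.3220/1002) = 0.01476.
Independent samples: SE of the difference = √(SE₁² + SE₂²) = √(0.0001923769 + 0.0002178576) = 0.02025.
z* for 95% confidence is 1.960, so the margin of error is 1.960 × 0.02025 = 0.03969.
Point estimate p̂₁ − p̂₂ = 0.2480 − 0.6780 = -0.4300.
-0.4300 ± 0.03969 → (-0.470, -0.390).

(-0.470, -0.390)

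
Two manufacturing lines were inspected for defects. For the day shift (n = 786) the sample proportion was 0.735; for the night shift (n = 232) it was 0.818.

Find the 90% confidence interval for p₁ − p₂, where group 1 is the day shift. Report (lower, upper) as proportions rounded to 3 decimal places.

SE₁ = √(p̂₁(1−p̂₁)/n₁) = √(0.7350·0.2650/786) = 0.01574; SE₂ = √(0.8180·0.1820/232) = 0.02533.
Independent samples: SE of the difference = √(SE₁² + SE₂²) = √(0.0002477476 + 0.0006416089) = 0.02982.
z* for 90% confidence is 1.645, so the margin of error is 1.645 × 0.02982 = 0.04905.
Point estimate p̂₁ − p̂₂ = 0.7350 − 0.8180 = -0.0830.
-0.0830 ± 0.04905 → (-0.132, -0.034).

(-0.132, -0.034)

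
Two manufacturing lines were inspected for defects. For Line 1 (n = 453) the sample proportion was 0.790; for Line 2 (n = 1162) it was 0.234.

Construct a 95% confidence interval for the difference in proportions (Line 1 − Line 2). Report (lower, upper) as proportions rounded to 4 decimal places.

(0.5113, 0.6007)

The two standard errors are √(0.7900×0.2100/453) = 0.01914 and √(0.2340×0.7660/1162) = 0.01242.
Because the samples are independent, SE_diff = √(0.01914² + 0.01242²) = 0.02282.
Using z* = 1.960 for 95%, ME = 1.960 × 0.02282 = 0.04473.
p̂₁ − p̂₂ = 0.5560; interval 0.5560 ± 0.04473 gives (0.5113, 0.6007).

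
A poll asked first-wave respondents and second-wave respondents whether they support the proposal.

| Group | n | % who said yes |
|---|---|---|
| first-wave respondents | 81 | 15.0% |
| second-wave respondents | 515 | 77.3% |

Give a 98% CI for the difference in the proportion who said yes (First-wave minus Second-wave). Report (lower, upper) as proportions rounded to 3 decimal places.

(-0.725, -0.521)

The two standard errors are √(0.1500×0.8500/81) = 0.03967 and √(0.7730×0.2270/515) = 0.01846.
Because the samples are independent, SE_diff = √(0.03967² + 0.01846²) = 0.04375.
Using z* = 2.326 for 98%, ME = 2.326 × 0.04375 = 0.10176.
p̂₁ − p̂₂ = -0.6230; interval -0.6230 ± 0.10176 gives (-0.725, -0.521).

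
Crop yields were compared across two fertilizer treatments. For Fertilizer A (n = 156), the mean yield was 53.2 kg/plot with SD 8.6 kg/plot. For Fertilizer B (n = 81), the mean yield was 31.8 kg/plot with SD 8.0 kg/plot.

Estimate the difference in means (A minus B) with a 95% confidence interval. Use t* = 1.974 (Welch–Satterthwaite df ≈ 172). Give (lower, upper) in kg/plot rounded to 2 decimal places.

Standard errors of each mean: 8.6/√156 = 0.6886 and 8.0/√81 = 0.8889.
SE(x̄₁ − x̄₂) = √(0.6886² + 0.8889²) = 1.1244 for independent samples with unequal variances.
With t* = 1.974, the margin is 1.974 × 1.1244 = 2.2196.
x̄₁ − x̄₂ = 53.2 − 31.8 = 21.4000; the interval is 21.4000 ± 2.2196 = (19.18, 23.62).

(19.18, 23.62)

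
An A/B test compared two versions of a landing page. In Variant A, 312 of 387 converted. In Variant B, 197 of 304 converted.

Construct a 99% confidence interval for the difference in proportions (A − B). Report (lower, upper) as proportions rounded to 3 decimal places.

(0.071, 0.246)

p̂₁ = 312/387 = 0.8062 and p̂₂ = 197/304 = 0.6480.
SE₁ = √(p̂₁(1−p̂₁)/n₁) = √(0.8062·0.1938/387) = 0.02009; SE₂ = √(0.6480·0.3520/304) = 0.02739.
Independent samples: SE of the difference = √(SE₁² + SE₂²) = √(0.0004036081 + 0.0007502121) = 0.03397.
z* for 99% confidence is 2.576, so the margin of error is 2.576 × 0.03397 = 0.08751.
Point estimate p̂₁ − p̂₂ = 0.8062 − 0.6480 = 0.1582.
0.1582 ± 0.08751 → (0.071, 0.246).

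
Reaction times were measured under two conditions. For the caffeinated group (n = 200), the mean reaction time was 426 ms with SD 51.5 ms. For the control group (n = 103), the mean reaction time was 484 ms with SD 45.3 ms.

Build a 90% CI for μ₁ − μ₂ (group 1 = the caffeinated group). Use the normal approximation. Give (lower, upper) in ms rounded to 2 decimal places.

SE₁ = s₁/√n₁ = 51.5/√200 = 3.6416; SE₂ = 45.3/√103 = 4.4635.
Independent samples, unequal variances: SE_diff = √(SE₁² + SE₂²) = √(13.26125056 + 19.92283225) = 5.7606.
z* = 1.645, so margin of error = 1.645 × 5.7606 = 9.4762.
Difference in means = 426 − 484 = -58.0000.
-58.0000 ± 9.4762 → (-67.48, -48.52).

(-67.48, -48.52)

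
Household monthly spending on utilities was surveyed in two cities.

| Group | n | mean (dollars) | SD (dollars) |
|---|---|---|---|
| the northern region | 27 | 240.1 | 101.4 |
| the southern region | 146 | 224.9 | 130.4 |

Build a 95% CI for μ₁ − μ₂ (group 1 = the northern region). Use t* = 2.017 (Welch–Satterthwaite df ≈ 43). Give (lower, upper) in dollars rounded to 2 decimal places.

(-29.78, 60.18)

SE₁ = s₁/√n₁ = 101.4/√27 = 19.5144; SE₂ = 130.4/√146 = 10.7920.
Independent samples, unequal variances: SE_diff = √(SE₁² + SE₂²) = √(380.81180736 + 116.467264) = 22.2998.
t* = 2.017, so margin of error = 2.017 × 22.2998 = 44.9787.
Difference in means = 240.1 − 224.9 = 15.2000.
15.2000 ± 44.9787 → (-29.78, 60.18).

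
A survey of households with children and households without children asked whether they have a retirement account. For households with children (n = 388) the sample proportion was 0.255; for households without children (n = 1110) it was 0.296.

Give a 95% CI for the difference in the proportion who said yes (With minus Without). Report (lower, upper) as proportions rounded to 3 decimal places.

Each SE is √(p̂(1−p̂)/n): √(0.2550·0.7450/388) = 0.02213 and √(0.2960·0.7040/1110) = 0.01370.
SE(p̂₁ − p̂₂) = √(SE₁² + SE₂²) = √(0.0004897369 + 0.00018769) = 0.02603, since the two samples are independent.
At 95% confidence z* = 1.960; margin = 1.960 × 0.02603 = 0.05102.
The difference is 0.2550 − 0.2960 = -0.0410, so the interval is -0.0410 ± 0.05102 = (-0.092, 0.010).

(-0.092, 0.010)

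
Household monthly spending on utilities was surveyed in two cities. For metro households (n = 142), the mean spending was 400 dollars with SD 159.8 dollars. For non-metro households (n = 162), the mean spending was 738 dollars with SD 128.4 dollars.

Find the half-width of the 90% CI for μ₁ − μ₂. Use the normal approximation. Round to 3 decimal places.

SE₁ = s₁/√n₁ = 159.8/√142 = 13.4101; SE₂ = 128.4/√162 = 10.0881.
Independent samples, unequal variances: SE_diff = √(SE₁² + SE₂²) = √(179.83078201 + 101.76976161) = 16.7810.
z* = 1.645, so margin of error = 1.645 × 16.7810 = 27.6047.

27.605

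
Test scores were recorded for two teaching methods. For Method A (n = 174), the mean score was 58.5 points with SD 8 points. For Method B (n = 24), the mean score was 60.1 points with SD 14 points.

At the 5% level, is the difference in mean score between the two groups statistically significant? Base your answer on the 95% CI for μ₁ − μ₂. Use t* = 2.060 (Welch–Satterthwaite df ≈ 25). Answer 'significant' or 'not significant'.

not significant

Per-group SEs: s₁/√n₁ = 8/√174 = 0.6065, s₂/√n₂ = 14/√24 = 2.8577.
Unpooled SE of the difference: √(0.36784225 + 8.16644929) = 2.9214.
Margin of error = t* · SE = 2.060 × 2.9214 = 6.0181.
x̄₁ − x̄₂ = 58.5 − 60.1 = -1.6000.
CI: -1.6000 ± 6.0181 = (-7.6181, 4.4181).
The interval (-7.6181, 4.4181) contains 0, so the difference is not significant.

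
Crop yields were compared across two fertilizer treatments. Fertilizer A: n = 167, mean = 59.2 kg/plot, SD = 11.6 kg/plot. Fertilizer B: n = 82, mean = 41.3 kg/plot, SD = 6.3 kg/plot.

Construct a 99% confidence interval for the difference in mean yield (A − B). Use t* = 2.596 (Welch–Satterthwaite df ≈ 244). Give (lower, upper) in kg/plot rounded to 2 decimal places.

SE₁ = s₁/√n₁ = 11.6/√167 = 0.8976; SE₂ = 6.3/√82 = 0.6957.
Independent samples, unequal variances: SE_diff = √(SE₁² + SE₂²) = √(0.80568576 + 0.48399849) = 1.1356.
t* = 2.596, so margin of error = 2.596 × 1.1356 = 2.9480.
Difference in means = 59.2 − 41.3 = 17.9000.
17.9000 ± 2.9480 → (14.95, 20.85).

(14.95, 20.85)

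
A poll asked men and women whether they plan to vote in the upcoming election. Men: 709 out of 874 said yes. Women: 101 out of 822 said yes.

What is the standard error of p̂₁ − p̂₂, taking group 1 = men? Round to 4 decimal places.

0.0175

Sample proportions: 709/874 = 0.8112, 101/822 = 0.1229.
Each SE is √(p̂(1−p̂)/n): √(0.8112·0.1888/874) = 0.01324 and √(0.1229·0.8771/822) = 0.01145.
SE(p̂₁ − p̂₂) = √(SE₁² + SE₂²) = √(0.0001752976 + 0.0001311025) = 0.01750, since the two samples are independent.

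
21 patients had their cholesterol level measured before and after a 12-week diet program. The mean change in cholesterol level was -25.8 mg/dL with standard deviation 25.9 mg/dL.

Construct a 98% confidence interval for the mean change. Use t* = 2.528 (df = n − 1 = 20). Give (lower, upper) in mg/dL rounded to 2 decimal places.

(-40.09, -11.51)

This is a matched-pairs design, so SE = s_d/√n = 25.9/√21 = 5.6518.
Margin = 2.528 × 5.6518 = 14.2878; the interval is -25.8 ± 14.2878 = (-40.09, -11.51).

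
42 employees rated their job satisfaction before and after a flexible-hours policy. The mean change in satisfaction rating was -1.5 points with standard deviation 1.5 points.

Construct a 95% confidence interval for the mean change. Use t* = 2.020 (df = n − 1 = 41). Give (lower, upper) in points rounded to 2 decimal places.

(-1.97, -1.03)

Paired design: SE = s_d/√n = 1.5/√42 = 0.2315.
t* = 2.020; margin of error = 2.020 × 0.2315 = 0.4676.
-1.5 ± 0.4676 → (-1.97, -1.03).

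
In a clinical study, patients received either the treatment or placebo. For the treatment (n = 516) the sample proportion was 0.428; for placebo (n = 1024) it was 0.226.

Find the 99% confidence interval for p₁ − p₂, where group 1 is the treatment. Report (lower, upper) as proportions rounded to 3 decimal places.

(0.137, 0.267)

SE₁ = √(p̂₁(1−p̂₁)/n₁) = √(0.4280·0.5720/516) = 0.02178; SE₂ = √(0.2260·0.7740/1024) = 0.01307.
Independent samples: SE of the difference = √(SE₁² + SE₂²) = √(0.0004743684 + 0.0001708249) = 0.02540.
z* for 99% confidence is 2.576, so the margin of error is 2.576 × 0.02540 = 0.06543.
Point estimate p̂₁ − p̂₂ = 0.4280 − 0.2260 = 0.2020.
0.2020 ± 0.06543 → (0.137, 0.267).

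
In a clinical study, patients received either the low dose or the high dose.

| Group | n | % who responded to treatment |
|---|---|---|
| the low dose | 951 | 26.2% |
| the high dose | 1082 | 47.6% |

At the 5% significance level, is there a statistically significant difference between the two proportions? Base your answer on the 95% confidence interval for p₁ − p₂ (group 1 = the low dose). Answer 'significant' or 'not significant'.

Each SE is √(p̂(1−p̂)/n): √(0.2620·0.7380/951) = 0.01426 and √(0.4760·0.5240/1082) = 0.01518.
SE(p̂₁ − p̂₂) = √(SE₁² + SE₂²) = √(0.0002033476 + 0.0002304324) = 0.02083, since the two samples are independent.
At 95% confidence z* = 1.960; margin = 1.960 × 0.02083 = 0.04083.
The difference is 0.2620 − 0.4760 = -0.2140, so the interval is -0.2140 ± 0.04083 = (-0.25483, -0.17317).
The interval (-0.25483, -0.17317) does not contain 0, so the difference is significant.

significant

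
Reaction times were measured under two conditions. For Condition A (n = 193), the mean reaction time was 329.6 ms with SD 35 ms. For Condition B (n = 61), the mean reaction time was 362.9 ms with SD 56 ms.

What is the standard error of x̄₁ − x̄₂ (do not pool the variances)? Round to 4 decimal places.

Standard errors of each mean: 35/√193 = 2.5194 and 56/√61 = 7.1701.
SE(x̄₁ − x̄₂) = √(2.5194² + 7.1701²) = 7.5998 for independent samples with unequal variances.

7.5998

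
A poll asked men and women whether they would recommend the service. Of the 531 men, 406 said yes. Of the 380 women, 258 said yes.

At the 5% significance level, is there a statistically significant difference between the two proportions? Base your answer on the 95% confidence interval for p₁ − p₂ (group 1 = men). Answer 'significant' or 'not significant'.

significant

p̂₁ = 406/531 = 0.7646 and p̂₂ = 258/380 = 0.6789.
SE₁ = √(p̂₁(1−p̂₁)/n₁) = √(0.7646·0.2354/531) = 0.01841; SE₂ = √(0.6789·0.3211/380) = 0.02395.
Independent samples: SE of the difference = √(SE₁² + SE₂²) = √(0.0003389281 + 0.0005736025) = 0.03021.
z* for 95% confidence is 1.960, so the margin of error is 1.960 × 0.03021 = 0.05921.
Point estimate p̂₁ − p̂₂ = 0.7646 − 0.6789 = 0.0857.
0.0857 ± 0.05921 → (0.02649, 0.14491).
The interval (0.02649, 0.14491) does not contain 0, so the difference is significant.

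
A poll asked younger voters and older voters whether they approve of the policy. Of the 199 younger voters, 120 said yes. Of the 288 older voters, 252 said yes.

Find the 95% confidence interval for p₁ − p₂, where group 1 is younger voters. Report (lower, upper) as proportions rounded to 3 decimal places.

First, p̂₁ = 120/199 = 0.6030; p̂₂ = 252/288 = 0.8750.
The two standard errors are √(0.6030×0.3970/199) = 0.03468 and √(0.8750×0.1250/288) = 0.01949.
Because the samples are independent, SE_diff = √(0.03468² + 0.01949²) = 0.03978.
Using z* = 1.960 for 95%, ME = 1.960 × 0.03978 = 0.07797.
p̂₁ − p̂₂ = -0.2720; interval -0.2720 ± 0.07797 gives (-0.350, -0.194).

(-0.350, -0.194)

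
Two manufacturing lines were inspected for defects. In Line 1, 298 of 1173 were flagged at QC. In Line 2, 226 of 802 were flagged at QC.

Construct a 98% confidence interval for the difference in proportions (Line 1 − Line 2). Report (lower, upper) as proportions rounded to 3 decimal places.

First, p̂₁ = 298/1173 = 0.2540; p̂₂ = 226/802 = 0.2818.
The two standard errors are √(0.2540×0.7460/1173) = 0.01271 and √(0.2818×0.7182/802) = 0.01589.
Because the samples are independent, SE_diff = √(0.01271² + 0.01589²) = 0.02035.
Using z* = 2.326 for 98%, ME = 2.326 × 0.02035 = 0.04733.
p̂₁ − p̂₂ = -0.0278; interval -0.0278 ± 0.04733 gives (-0.075, 0.020).

(-0.075, 0.020)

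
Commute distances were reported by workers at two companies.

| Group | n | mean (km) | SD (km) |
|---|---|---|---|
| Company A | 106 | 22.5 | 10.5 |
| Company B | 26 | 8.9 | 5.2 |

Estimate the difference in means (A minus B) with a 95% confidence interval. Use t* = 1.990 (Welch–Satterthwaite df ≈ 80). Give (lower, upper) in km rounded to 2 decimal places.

Standard errors of each mean: 10.5/√106 = 1.0199 and 5.2/√26 = 1.0198.
SE(x̄₁ − x̄₂) = √(1.0199² + 1.0198²) = 1.4423 for independent samples with unequal variances.
With t* = 1.990, the margin is 1.990 × 1.4423 = 2.8702.
x̄₁ − x̄₂ = 22.5 − 8.9 = 13.6000; the interval is 13.6000 ± 2.8702 = (10.73, 16.47).

(10.73, 16.47)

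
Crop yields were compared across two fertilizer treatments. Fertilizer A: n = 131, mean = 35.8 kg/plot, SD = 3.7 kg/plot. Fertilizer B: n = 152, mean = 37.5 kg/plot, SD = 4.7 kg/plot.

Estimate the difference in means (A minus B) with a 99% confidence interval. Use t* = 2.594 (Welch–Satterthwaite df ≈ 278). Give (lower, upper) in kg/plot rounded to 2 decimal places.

(-3.00, -0.40)

Standard errors of each mean: 3.7/√131 = 0.3233 and 4.7/√152 = 0.3812.
SE(x̄₁ − x̄₂) = √(0.3233² + 0.3812²) = 0.4998 for independent samples with unequal variances.
With t* = 2.594, the margin is 2.594 × 0.4998 = 1.2965.
x̄₁ − x̄₂ = 35.8 − 37.5 = -1.7000; the interval is -1.7000 ± 1.2965 = (-3.00, -0.40).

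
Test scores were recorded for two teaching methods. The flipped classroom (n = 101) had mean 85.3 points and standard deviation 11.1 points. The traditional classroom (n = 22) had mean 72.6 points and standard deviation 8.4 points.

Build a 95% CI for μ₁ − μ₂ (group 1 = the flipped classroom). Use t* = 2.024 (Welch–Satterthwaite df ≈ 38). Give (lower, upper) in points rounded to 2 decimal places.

Per-group SEs: s₁/√n₁ = 11.1/√101 = 1.1045, s₂/√n₂ = 8.4/√22 = 1.7909.
Unpooled SE of the difference: √(1.21992025 + 3.20732281) = 2.1041.
Margin of error = t* · SE = 2.024 × 2.1041 = 4.2587.
x̄₁ − x̄₂ = 85.3 − 72.6 = 12.7000.
CI: 12.7000 ± 4.2587 = (8.44, 16.96).

(8.44, 16.96)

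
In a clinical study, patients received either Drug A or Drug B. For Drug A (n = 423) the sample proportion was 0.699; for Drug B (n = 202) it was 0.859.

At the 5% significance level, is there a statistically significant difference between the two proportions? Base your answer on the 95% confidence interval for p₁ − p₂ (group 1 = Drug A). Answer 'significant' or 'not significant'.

SE₁ = √(p̂₁(1−p̂₁)/n₁) = √(0.6990·0.3010/423) = 0.02230; SE₂ = √(0.8590·0.1410/202) = 0.02449.
Independent samples: SE of the difference = √(SE₁² + SE₂²) = √(0.00049729 + 0.0005997601) = 0.03312.
z* for 95% confidence is 1.960, so the margin of error is 1.960 × 0.03312 = 0.06492.
Point estimate p̂₁ − p̂₂ = 0.6990 − 0.8590 = -0.1600.
-0.1600 ± 0.06492 → (-0.22492, -0.09508).
The interval (-0.22492, -0.09508) does not contain 0, so the difference is significant.

significant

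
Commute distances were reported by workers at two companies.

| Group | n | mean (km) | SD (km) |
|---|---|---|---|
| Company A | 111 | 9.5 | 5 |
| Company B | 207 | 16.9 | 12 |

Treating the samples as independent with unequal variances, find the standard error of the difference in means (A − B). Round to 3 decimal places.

0.960

Per-group SEs: s₁/√n₁ = 5/√111 = 0.4746, s₂/√n₂ = 12/√207 = 0.8341.
Unpooled SE of the difference: √(0.22524516 + 0.69572281) = 0.9597.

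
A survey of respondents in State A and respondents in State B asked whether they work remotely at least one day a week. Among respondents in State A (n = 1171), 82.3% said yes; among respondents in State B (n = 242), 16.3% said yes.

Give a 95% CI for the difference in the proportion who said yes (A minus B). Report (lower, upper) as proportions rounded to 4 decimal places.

SE₁ = √(p̂₁(1−p̂₁)/n₁) = √(0.8230·0.1770/1171) = 0.01115; SE₂ = √(0.1630·0.8370/242) = 0.02374.
Independent samples: SE of the difference = √(SE₁² + SE₂²) = √(0.0001243225 + 0.0005635876) = 0.02623.
z* for 95% confidence is 1.960, so the margin of error is 1.960 × 0.02623 = 0.05141.
Point estimate p̂₁ − p̂₂ = 0.8230 − 0.1630 = 0.6600.
0.6600 ± 0.05141 → (0.6086, 0.7114).

(0.6086, 0.7114)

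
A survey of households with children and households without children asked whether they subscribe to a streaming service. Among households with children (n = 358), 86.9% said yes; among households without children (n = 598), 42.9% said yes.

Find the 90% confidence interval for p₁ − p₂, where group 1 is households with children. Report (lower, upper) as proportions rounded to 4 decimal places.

The two standard errors are √(0.8690×0.1310/358) = 0.01783 and √(0.4290×0.5710/598) = 0.02024.
Because the samples are independent, SE_diff = √(0.01783² + 0.02024²) = 0.02697.
Using z* = 1.645 for 90%, ME = 1.645 × 0.02697 = 0.04437.
p̂₁ − p̂₂ = 0.4400; interval 0.4400 ± 0.04437 gives (0.3956, 0.4844).

(0.3956, 0.4844)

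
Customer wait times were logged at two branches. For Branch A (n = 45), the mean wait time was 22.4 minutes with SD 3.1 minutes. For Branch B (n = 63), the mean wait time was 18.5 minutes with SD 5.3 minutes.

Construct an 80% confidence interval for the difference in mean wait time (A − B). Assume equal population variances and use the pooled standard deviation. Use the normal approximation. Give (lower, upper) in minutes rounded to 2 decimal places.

(2.77, 5.03)

s_p = √[((n₁−1)s₁² + (n₂−1)s₂²)/(n₁+n₂−2)] = √[(44·3.1² + 62·5.3²)/106] = 4.5187.
SE = 4.5187·√(1/45 + 1/63) = 0.8820.
With z* = 1.282, margin = 1.282 × 0.8820 = 1.1307.
x̄₁ − x̄₂ = 22.4 − 18.5 = 3.9000; interval 3.9000 ± 1.1307 = (2.77, 5.03).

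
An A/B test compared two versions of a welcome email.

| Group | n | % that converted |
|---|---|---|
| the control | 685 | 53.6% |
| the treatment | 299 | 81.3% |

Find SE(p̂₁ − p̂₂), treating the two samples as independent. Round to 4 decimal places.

The two standard errors are √(0.5360×0.4640/685) = 0.01905 and √(0.8130×0.1870/299) = 0.02255.
Because the samples are independent, SE_diff = √(0.01905² + 0.02255²) = 0.02952.

0.0295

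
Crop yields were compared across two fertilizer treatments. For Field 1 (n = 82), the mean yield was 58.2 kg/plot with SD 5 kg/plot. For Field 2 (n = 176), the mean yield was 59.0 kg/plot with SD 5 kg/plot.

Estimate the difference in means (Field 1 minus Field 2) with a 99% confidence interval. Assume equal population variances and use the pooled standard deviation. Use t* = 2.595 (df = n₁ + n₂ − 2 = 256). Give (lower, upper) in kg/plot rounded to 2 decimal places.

(-2.53, 0.93)

Pooled variance s_p² = [81·5² + 175·5²] / (82+176−2) = 25.0000, so s_p = 5.0000.
SE_diff = s_p·√(1/n₁ + 1/n₂) = 5.0000·√(1/82 + 1/176) = 0.6685.
t* = 2.595; margin = 2.595 × 0.6685 = 1.7348.
Difference = 58.2 − 59.0 = -0.8000.
-0.8000 ± 1.7348 → (-2.53, 0.93).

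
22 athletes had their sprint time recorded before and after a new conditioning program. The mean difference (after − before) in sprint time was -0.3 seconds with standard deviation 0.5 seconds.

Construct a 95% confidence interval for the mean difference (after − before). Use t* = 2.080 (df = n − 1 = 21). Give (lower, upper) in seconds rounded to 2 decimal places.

Paired design: SE = s_d/√n = 0.5/√22 = 0.1066.
t* = 2.080; margin of error = 2.080 × 0.1066 = 0.2217.
-0.3 ± 0.2217 → (-0.52, -0.08).

(-0.52, -0.08)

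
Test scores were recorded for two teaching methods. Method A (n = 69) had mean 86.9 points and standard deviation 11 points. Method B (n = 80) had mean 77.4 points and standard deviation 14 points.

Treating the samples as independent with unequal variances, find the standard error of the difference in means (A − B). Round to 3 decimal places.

Per-group SEs: s₁/√n₁ = 11/√69 = 1.3242, s₂/√n₂ = 14/√80 = 1.5652.
Unpooled SE of the difference: √(1.75350564 + 2.44985104) = 2.0502.

2.050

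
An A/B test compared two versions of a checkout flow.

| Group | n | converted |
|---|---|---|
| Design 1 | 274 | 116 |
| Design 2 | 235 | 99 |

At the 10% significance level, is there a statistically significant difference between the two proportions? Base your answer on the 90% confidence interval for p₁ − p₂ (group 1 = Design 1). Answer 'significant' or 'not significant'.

Sample proportions: 116/274 = 0.4234, 99/235 = 0.4213.
Each SE is √(p̂(1−p̂)/n): √(0.4234·0.5766/274) = 0.02985 and √(0.4213·0.5787/235) = 0.03221.
SE(p̂₁ − p̂₂) = √(SE₁² + SE₂²) = √(0.0008910225 + 0.0010374841) = 0.04391, since the two samples are independent.
At 90% confidence z* = 1.645; margin = 1.645 × 0.04391 = 0.07223.
The difference is 0.4234 − 0.4213 = 0.0021, so the interval is 0.0021 ± 0.07223 = (-0.07013, 0.07433).
The interval (-0.07013, 0.07433) contains 0, so the difference is not significant.

not significant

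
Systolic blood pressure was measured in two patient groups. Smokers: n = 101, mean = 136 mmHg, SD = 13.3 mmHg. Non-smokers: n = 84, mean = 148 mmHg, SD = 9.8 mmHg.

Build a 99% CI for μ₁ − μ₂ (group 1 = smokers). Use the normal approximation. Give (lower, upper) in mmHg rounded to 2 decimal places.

(-16.38, -7.62)

Per-group SEs: s₁/√n₁ = 13.3/√101 = 1.3234, s₂/√n₂ = 9.8/√84 = 1.0693.
Unpooled SE of the difference: √(1.75138756 + 1.14340249) = 1.7014.
Margin of error = z* · SE = 2.576 × 1.7014 = 4.3828.
x̄₁ − x̄₂ = 136 − 148 = -12.0000.
CI: -12.0000 ± 4.3828 = (-16.38, -7.62).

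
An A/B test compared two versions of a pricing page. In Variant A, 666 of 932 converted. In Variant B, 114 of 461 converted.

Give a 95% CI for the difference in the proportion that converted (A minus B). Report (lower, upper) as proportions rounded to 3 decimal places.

(0.418, 0.516)

Sample proportions: 666/932 = 0.7146, 114/461 = 0.2473.
Each SE is √(p̂(1−p̂)/n): √(0.7146·0.2854/932) = 0.01479 and √(0.2473·0.7527/461) = 0.02009.
SE(p̂₁ − p̂₂) = √(SE₁² + SE₂²) = √(0.0002187441 + 0.0004036081) = 0.02495, since the two samples are independent.
At 95% confidence z* = 1.960; margin = 1.960 × 0.02495 = 0.04890.
The difference is 0.7146 − 0.2473 = 0.4673, so the interval is 0.4673 ± 0.04890 = (0.418, 0.516).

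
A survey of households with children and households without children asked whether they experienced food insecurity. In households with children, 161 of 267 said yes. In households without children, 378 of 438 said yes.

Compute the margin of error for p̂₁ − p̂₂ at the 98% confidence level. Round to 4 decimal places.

Sample proportions: 161/267 = 0.6030, 378/438 = 0.8630.
Each SE is √(p̂(1−p̂)/n): √(0.6030·0.3970/267) = 0.02994 and √(0.8630·0.1370/438) = 0.01643.
SE(p̂₁ − p̂₂) = √(SE₁² + SE₂²) = √(0.0008964036 + 0.0002699449) = 0.03415, since the two samples are independent.
At 98% confidence z* = 2.326; margin = 2.326 × 0.03415 = 0.07943.

0.0794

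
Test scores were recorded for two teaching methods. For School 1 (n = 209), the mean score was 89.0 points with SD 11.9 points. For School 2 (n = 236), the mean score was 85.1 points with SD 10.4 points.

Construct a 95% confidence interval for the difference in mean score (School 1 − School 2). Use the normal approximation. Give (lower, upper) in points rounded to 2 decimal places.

(1.81, 5.99)

SE₁ = s₁/√n₁ = 11.9/√209 = 0.8231; SE₂ = 10.4/√236 = 0.6770.
Independent samples, unequal variances: SE_diff = √(SE₁² + SE₂²) = √(0.67749361 + 0.458329) = 1.0657.
z* = 1.960, so margin of error = 1.960 × 1.0657 = 2.0888.
Difference in means = 89.0 − 85.1 = 3.9000.
3.9000 ± 2.0888 → (1.81, 5.99).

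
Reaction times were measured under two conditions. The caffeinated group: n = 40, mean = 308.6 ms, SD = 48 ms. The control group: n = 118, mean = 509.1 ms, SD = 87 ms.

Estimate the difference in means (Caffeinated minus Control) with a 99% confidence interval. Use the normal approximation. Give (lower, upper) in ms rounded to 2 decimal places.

Standard errors of each mean: 48/√40 = 7.5895 and 87/√118 = 8.0090.
SE(x̄₁ − x̄₂) = √(7.5895² + 8.0090²) = 11.0338 for independent samples with unequal variances.
With z* = 2.576, the margin is 2.576 × 11.0338 = 28.4231.
x̄₁ − x̄₂ = 308.6 − 509.1 = -200.5000; the interval is -200.5000 ± 28.4231 = (-228.92, -172.08).

(-228.92, -172.08)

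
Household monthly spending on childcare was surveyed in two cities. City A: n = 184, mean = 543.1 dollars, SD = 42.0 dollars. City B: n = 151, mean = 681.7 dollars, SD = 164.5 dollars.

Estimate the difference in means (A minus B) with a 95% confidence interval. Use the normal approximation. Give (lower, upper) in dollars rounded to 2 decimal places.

Per-group SEs: s₁/√n₁ = 42.0/√184 = 3.0963, s₂/√n₂ = 164.5/√151 = 13.3868.
Unpooled SE of the difference: √(9.58707369 + 179.20641424) = 13.7402.
Margin of error = z* · SE = 1.960 × 13.7402 = 26.9308.
x̄₁ − x̄₂ = 543.1 − 681.7 = -138.6000.
CI: -138.6000 ± 26.9308 = (-165.53, -111.67).

(-165.53, -111.67)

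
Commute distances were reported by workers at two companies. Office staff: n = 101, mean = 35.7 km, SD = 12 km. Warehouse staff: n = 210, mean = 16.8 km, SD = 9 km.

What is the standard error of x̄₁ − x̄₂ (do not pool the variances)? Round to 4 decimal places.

1.3459

Standard errors of each mean: 12/√101 = 1.1940 and 9/√210 = 0.6211.
SE(x̄₁ − x̄₂) = √(1.1940² + 0.6211²) = 1.3459 for independent samples with unequal variances.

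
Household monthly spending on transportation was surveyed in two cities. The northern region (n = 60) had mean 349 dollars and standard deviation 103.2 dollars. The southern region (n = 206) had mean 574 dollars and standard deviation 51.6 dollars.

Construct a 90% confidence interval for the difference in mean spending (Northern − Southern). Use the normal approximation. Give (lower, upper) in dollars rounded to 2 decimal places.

Per-group SEs: s₁/√n₁ = 103.2/√60 = 13.3231, s₂/√n₂ = 51.6/√206 = 3.5951.
Unpooled SE of the difference: √(177.50499361 + 12.92474401) = 13.7996.
Margin of error = z* · SE = 1.645 × 13.7996 = 22.7003.
x̄₁ − x̄₂ = 349 − 574 = -225.0000.
CI: -225.0000 ± 22.7003 = (-247.70, -202.30).

(-247.70, -202.30)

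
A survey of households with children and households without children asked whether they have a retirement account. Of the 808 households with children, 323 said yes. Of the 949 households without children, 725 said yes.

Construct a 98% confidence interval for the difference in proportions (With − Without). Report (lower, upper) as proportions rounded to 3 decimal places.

p̂₁ = 323/808 = 0.3998 and p̂₂ = 725/949 = 0.7640.
SE₁ = √(p̂₁(1−p̂₁)/n₁) = √(0.3998·0.6002/808) = 0.01723; SE₂ = √(0.7640·0.2360/949) = 0.01378.
Independent samples: SE of the difference = √(SE₁² + SE₂²) = √(0.0002968729 + 0.0001898884) = 0.02206.
z* for 98% confidence is 2.326, so the margin of error is 2.326 × 0.02206 = 0.05131.
Point estimate p̂₁ − p̂₂ = 0.3998 − 0.7640 = -0.3642.
-0.3642 ± 0.05131 → (-0.416, -0.313).

(-0.416, -0.313)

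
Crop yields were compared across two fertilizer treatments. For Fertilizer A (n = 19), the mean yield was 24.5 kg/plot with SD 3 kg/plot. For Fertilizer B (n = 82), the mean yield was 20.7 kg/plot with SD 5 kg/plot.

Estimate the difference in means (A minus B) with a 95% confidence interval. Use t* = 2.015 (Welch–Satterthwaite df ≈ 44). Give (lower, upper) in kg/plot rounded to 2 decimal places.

Standard errors of each mean: 3/√19 = 0.6882 and 5/√82 = 0.5522.
SE(x̄₁ − x̄₂) = √(0.6882² + 0.5522²) = 0.8824 for independent samples with unequal variances.
With t* = 2.015, the margin is 2.015 × 0.8824 = 1.7780.
x̄₁ − x̄₂ = 24.5 − 20.7 = 3.8000; the interval is 3.8000 ± 1.7780 = (2.02, 5.58).

(2.02, 5.58)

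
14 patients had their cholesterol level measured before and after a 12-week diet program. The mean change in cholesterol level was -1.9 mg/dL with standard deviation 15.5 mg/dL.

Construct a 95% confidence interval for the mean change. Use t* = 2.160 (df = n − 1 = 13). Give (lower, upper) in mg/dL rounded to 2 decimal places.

(-10.85, 7.05)

Paired design: SE = s_d/√n = 15.5/√14 = 4.1425.
t* = 2.160; margin of error = 2.160 × 4.1425 = 8.9478.
-1.9 ± 8.9478 → (-10.85, 7.05).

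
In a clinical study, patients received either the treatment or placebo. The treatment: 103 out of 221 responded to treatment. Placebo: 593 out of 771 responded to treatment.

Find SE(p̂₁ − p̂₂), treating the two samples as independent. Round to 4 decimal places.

p̂₁ = 103/221 = 0.4661 and p̂₂ = 593/771 = 0.7691.
SE₁ = √(p̂₁(1−p̂₁)/n₁) = √(0.4661·0.5339/221) = 0.03356; SE₂ = √(0.7691·0.2309/771) = 0.01518.
Independent samples: SE of the difference = √(SE₁² + SE₂²) = √(0.0011262736 + 0.0002304324) = 0.03683.

0.0368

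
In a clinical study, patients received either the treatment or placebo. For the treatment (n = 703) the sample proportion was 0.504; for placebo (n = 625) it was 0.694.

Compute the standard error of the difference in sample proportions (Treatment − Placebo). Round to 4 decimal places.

0.0264

The two standard errors are √(0.5040×0.4960/703) = 0.01886 and √(0.6940×0.3060/625) = 0.01843.
Because the samples are independent, SE_diff = √(0.01886² + 0.01843²) = 0.02637.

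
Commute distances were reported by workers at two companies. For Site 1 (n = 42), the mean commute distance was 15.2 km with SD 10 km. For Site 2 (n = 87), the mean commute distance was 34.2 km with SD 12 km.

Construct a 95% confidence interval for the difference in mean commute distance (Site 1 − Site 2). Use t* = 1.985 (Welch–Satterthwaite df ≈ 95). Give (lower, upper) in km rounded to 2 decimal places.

(-22.99, -15.01)

Per-group SEs: s₁/√n₁ = 10/√42 = 1.5430, s₂/√n₂ = 12/√87 = 1.2865.
Unpooled SE of the difference: √(2.380849 + 1.65508225) = 2.0090.
Margin of error = t* · SE = 1.985 × 2.0090 = 3.9879.
x̄₁ − x̄₂ = 15.2 − 34.2 = -19.0000.
CI: -19.0000 ± 3.9879 = (-22.99, -15.01).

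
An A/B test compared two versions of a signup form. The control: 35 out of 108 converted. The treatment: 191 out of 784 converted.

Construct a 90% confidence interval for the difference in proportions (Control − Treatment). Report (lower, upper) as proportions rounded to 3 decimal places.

Sample proportions: 35/108 = 0.3241, 191/784 = 0.2436.
Each SE is √(p̂(1−p̂)/n): √(0.3241·0.6759/108) = 0.04504 and √(0.2436·0.7564/784) = 0.01533.
SE(p̂₁ − p̂₂) = √(SE₁² + SE₂²) = √(0.0020286016 + 0.0002350089) = 0.04758, since the two samples are independent.
At 90% confidence z* = 1.645; margin = 1.645 × 0.04758 = 0.07827.
The difference is 0.3241 − 0.2436 = 0.0805, so the interval is 0.0805 ± 0.07827 = (0.002, 0.159).

(0.002, 0.159)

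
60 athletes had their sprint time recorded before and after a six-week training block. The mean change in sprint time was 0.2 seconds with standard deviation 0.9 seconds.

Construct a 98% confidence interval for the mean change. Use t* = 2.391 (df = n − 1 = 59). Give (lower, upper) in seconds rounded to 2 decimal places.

Paired design: SE = s_d/√n = 0.9/√60 = 0.1162.
t* = 2.391; margin of error = 2.391 × 0.1162 = 0.2778.
0.2 ± 0.2778 → (-0.08, 0.48).

(-0.08, 0.48)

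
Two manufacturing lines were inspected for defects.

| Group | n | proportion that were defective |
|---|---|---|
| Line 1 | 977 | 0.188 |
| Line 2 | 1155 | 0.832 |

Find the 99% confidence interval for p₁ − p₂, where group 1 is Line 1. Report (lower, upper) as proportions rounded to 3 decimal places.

SE₁ = √(p̂₁(1−p̂₁)/n₁) = √(0.1880·0.8120/977) = 0.01250; SE₂ = √(0.8320·0.1680/1155) = 0.01100.
Independent samples: SE of the difference = √(SE₁² + SE₂²) = √(0.00015625 + 0.000121) = 0.01665.
z* for 99% confidence is 2.576, so the margin of error is 2.576 × 0.01665 = 0.04289.
Point estimate p̂₁ − p̂₂ = 0.1880 − 0.8320 = -0.6440.
-0.6440 ± 0.04289 → (-0.687, -0.601).

(-0.687, -0.601)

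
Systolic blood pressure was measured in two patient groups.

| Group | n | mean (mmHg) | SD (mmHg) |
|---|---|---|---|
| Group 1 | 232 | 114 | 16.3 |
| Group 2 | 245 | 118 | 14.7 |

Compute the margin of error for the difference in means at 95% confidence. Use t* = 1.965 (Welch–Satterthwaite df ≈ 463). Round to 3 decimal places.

SE₁ = s₁/√n₁ = 16.3/√232 = 1.0701; SE₂ = 14.7/√245 = 0.9391.
Independent samples, unequal variances: SE_diff = √(SE₁² + SE₂²) = √(1.14511401 + 0.88190881) = 1.4237.
t* = 1.965, so margin of error = 1.965 × 1.4237 = 2.7976.

2.798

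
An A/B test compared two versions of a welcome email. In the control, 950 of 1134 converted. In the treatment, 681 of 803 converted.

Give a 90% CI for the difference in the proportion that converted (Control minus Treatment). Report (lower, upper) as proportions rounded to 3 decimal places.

(-0.038, 0.017)

Sample proportions: 950/1134 = 0.8377, 681/803 = 0.8481.
Each SE is √(p̂(1−p̂)/n): √(0.8377·0.1623/1134) = 0.01095 and √(0.8481·0.1519/803) = 0.01267.
SE(p̂₁ − p̂₂) = √(SE₁² + SE₂²) = √(0.0001199025 + 0.0001605289) = 0.01675, since the two samples are independent.
At 90% confidence z* = 1.645; margin = 1.645 × 0.01675 = 0.02755.
The difference is 0.8377 − 0.8481 = -0.0104, so the interval is -0.0104 ± 0.02755 = (-0.038, 0.017).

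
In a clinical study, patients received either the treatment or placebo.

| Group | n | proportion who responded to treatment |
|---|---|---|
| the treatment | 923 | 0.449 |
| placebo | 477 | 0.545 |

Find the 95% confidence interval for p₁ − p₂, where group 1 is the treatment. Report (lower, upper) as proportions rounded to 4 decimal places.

The two standard errors are √(0.4490×0.5510/923) = 0.01637 and √(0.5450×0.4550/477) = 0.02280.
Because the samples are independent, SE_diff = √(0.01637² + 0.02280²) = 0.02807.
Using z* = 1.960 for 95%, ME = 1.960 × 0.02807 = 0.05502.
p̂₁ − p̂₂ = -0.0960; interval -0.0960 ± 0.05502 gives (-0.1510, -0.0410).

(-0.1510, -0.0410)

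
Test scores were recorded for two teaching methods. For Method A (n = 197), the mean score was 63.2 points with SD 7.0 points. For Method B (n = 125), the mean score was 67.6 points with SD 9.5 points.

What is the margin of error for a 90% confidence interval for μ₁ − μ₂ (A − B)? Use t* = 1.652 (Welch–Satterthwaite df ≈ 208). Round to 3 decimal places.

SE₁ = s₁/√n₁ = 7.0/√197 = 0.4987; SE₂ = 9.5/√125 = 0.8497.
Independent samples, unequal variances: SE_diff = √(SE₁² + SE₂²) = √(0.24870169 + 0.72199009) = 0.9852.
t* = 1.652, so margin of error = 1.652 × 0.9852 = 1.6276.

1.628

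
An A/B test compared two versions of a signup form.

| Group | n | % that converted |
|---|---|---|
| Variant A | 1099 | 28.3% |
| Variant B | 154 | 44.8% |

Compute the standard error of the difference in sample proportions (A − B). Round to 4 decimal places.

The two standard errors are √(0.2830×0.7170/1099) = 0.01359 and √(0.4480×0.5520/154) = 0.04007.
Because the samples are independent, SE_diff = √(0.01359² + 0.04007²) = 0.04231.

0.0423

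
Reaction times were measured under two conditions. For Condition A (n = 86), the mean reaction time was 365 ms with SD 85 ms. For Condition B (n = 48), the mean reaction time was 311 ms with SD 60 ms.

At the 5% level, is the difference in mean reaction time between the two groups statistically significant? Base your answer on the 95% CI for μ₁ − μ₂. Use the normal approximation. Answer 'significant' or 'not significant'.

SE₁ = s₁/√n₁ = 85/√86 = 9.1658; SE₂ = 60/√48 = 8.6603.
Independent samples, unequal variances: SE_diff = √(SE₁² + SE₂²) = √(84.01188964 + 75.00079609) = 12.6100.
z* = 1.960, so margin of error = 1.960 × 12.6100 = 24.7156.
Difference in means = 365 − 311 = 54.0000.
54.0000 ± 24.7156 → (29.2844, 78.7156).
The interval (29.2844, 78.7156) does not contain 0, so the difference is significant.

significant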